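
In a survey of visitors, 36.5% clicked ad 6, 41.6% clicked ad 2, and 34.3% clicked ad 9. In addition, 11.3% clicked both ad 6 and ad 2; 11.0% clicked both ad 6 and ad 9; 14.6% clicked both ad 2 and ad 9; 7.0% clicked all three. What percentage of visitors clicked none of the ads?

17.5%

By inclusion–exclusion:
P(union) = 36.5 + 41.6 + 34.3 − 11.3 − 11.0 − 14.6 + 7.0 = 82.5%
P(none) = 100% − 82.5% = 17.5%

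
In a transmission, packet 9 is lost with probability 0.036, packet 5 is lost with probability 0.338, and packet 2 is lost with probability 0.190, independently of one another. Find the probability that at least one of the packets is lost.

0.48308392

P(none) = (1 − 0.036) × (1 − 0.338) × (1 − 0.190) = 0.964 × 0.662 × 0.810 = 0.51691608
P(at least one) = 1 − 0.51691608 = 0.48308392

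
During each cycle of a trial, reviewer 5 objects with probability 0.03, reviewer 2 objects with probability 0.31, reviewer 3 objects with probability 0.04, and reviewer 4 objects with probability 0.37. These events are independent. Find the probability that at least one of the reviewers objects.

Since the events are independent, P(none) is the product of the individual non-occurrence probabilities.
P(none) = (1 − 0.03) × (1 − 0.31) × (1 − 0.04) × (1 − 0.37) = 0.97 × 0.69 × 0.96 × 0.63 = 0.40479264
P(at least one) = 1 − 0.40479264 = 0.59520736

0.59520736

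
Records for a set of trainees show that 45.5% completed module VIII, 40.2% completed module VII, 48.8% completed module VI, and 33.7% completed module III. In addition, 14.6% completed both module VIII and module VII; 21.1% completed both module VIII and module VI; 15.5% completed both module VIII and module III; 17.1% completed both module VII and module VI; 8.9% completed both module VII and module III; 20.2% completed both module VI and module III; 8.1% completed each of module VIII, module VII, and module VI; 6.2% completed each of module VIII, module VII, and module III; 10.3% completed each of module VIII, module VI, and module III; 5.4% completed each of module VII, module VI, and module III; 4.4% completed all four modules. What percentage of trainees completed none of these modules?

3.6%

By inclusion-exclusion,
P(at least one) = 45.5 + 40.2 + 48.8 + 33.7 − 14.6 − 21.1 − 15.5 − 17.1 − 8.9 − 20.2 + 8.1 + 6.2 + 10.3 + 5.4 − 4.4 = 96.4%
P(none) = 100% − 96.4% = 3.6%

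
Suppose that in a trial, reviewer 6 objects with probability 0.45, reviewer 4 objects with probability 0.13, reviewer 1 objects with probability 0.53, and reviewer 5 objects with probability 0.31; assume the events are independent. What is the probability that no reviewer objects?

0.15517755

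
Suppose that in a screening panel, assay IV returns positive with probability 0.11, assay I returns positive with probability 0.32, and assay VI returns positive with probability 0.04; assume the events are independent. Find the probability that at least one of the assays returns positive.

0.419008

P(none) = (1 − 0.11) × (1 − 0.32) × (1 − 0.04) = 0.89 × 0.68 × 0.96 = 0.580992
P(at least one) = 1 − 0.580992 = 0.419008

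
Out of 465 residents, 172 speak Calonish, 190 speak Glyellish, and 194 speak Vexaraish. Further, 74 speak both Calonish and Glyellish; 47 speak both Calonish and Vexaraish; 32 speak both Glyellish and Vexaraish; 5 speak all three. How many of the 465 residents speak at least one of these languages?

408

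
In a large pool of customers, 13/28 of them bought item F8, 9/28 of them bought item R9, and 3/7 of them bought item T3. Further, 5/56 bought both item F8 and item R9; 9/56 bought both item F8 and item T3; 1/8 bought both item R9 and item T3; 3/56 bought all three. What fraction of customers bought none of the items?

3/28

Inclusion–exclusion gives
P(at least one) = 13/28 + 9/28 + 3/7 − 5/56 − 9/56 − 1/8 + 3/56 = 25/28
P(none) = 1 − 25/28 = 3/28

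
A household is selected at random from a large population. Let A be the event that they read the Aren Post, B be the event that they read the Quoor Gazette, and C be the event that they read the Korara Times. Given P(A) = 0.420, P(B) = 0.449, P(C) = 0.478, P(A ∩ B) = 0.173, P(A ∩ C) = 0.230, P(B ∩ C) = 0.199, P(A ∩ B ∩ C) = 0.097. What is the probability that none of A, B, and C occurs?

0.158

P(A ∪ B ∪ C) = 0.420 + 0.449 + 0.478 − 0.173 − 0.230 − 0.199 + 0.097 = 0.842
P(none) = 1 − 0.842 = 0.158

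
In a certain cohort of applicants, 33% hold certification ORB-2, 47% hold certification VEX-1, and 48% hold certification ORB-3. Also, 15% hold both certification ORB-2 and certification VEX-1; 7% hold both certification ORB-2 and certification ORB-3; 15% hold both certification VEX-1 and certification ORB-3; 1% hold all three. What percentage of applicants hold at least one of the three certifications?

92%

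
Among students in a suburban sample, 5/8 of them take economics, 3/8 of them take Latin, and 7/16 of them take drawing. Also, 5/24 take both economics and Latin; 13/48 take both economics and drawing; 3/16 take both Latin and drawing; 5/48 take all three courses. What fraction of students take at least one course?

7/8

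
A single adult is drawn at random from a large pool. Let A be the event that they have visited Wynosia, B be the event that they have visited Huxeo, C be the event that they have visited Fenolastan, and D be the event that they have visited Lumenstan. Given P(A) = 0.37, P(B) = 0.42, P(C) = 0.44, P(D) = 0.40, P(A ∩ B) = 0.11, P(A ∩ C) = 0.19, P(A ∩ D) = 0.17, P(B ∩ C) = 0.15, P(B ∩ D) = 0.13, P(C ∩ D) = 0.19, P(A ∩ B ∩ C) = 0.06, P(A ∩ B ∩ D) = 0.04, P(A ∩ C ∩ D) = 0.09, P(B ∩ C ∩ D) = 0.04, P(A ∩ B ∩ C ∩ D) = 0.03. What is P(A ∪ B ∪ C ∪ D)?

P(A ∪ B ∪ C ∪ D) = 0.37 + 0.42 + 0.44 + 0.40 − 0.11 − 0.19 − 0.17 − 0.15 − 0.13 − 0.19 + 0.06 + 0.04 + 0.09 + 0.04 − 0.03 = 0.89

0.89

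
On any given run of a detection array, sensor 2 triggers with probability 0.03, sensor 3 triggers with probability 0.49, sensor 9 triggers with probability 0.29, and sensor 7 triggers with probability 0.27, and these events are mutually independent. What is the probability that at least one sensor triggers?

P(none) = (1 − 0.03) × (1 − 0.49) × (1 − 0.29) × (1 − 0.27) = 0.97 × 0.51 × 0.71 × 0.73 = 0.25640301
P(at least one) = 1 − 0.25640301 = 0.74359699

0.74359699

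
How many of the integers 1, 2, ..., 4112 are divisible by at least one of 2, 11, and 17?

By inclusion-exclusion,
floor(4112/2) + floor(4112/11) + floor(4112/17) − floor(4112/22) − floor(4112/34) − floor(4112/187) + floor(4112/374) = 2056 + 373 + 241 − 186 − 120 − 21 + 10 = 2353

2353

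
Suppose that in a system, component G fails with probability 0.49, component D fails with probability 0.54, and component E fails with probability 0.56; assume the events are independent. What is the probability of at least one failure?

Independence gives P(none) = ∏(1 − pᵢ).
P(none) = (1 − 0.49) × (1 − 0.54) × (1 − 0.56) = 0.51 × 0.46 × 0.44 = 0.103224
P(at least one) = 1 − 0.103224 = 0.896776

0.896776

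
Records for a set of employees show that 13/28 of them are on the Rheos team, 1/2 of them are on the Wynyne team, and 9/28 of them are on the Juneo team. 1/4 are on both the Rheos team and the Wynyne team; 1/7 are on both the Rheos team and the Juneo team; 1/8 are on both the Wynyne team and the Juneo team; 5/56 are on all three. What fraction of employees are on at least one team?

P(≥1) = 13/28 + 1/2 + 9/28 − 1/4 − 1/7 − 1/8 + 5/56 = 6/7

6/7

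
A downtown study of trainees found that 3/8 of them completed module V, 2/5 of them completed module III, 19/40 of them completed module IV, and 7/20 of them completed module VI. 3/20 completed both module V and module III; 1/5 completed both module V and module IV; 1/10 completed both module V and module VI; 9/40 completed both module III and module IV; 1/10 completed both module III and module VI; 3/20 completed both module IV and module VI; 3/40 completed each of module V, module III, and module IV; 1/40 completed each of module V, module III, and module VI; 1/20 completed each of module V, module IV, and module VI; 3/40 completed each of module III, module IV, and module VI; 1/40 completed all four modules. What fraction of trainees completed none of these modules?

1/8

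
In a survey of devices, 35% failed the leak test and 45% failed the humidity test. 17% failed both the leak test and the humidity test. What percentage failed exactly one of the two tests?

46%

Using the inclusion–exclusion count for exactly one event:
P(exactly one) = 35 + 45 − 2·17 = 46%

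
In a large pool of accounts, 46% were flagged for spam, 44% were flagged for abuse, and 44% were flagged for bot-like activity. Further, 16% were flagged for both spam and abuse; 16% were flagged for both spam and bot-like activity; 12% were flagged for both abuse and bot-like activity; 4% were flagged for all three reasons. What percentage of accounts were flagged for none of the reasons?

6%

Using inclusion–exclusion:
P(union) = 46 + 44 + 44 − 16 − 16 − 12 + 4 = 94%
P(none) = 100% − 94% = 6%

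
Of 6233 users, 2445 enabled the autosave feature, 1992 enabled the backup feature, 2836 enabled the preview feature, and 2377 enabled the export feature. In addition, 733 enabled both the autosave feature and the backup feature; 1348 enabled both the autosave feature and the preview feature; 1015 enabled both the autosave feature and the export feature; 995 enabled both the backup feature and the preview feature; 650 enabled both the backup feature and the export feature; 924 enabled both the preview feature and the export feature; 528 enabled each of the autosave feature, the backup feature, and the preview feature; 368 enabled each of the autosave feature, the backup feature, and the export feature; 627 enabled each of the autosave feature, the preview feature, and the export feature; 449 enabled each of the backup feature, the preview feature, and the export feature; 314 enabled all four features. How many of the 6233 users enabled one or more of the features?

5643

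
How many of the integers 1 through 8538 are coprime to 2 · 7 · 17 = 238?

3444

⌊8538/2⌋ + ⌊8538/7⌋ + ⌊8538/17⌋ − ⌊8538/14⌋ − ⌊8538/34⌋ − ⌊8538/119⌋ + ⌊8538/238⌋ = 4269 + 1219 + 502 − 609 − 251 − 71 + 35 = 5094
8538 − 5094 = 3444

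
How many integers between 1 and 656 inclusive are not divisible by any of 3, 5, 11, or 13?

294

floor(656/3) + floor(656/5) + floor(656/11) + floor(656/13) − floor(656/15) − floor(656/33) − floor(656/39) − floor(656/55) − floor(656/65) − floor(656/143) + floor(656/165) + floor(656/195) + floor(656/429) + floor(656/715) − floor(656/2145) = 218 + 131 + 59 + 50 − 43 − 19 − 16 − 11 − 10 − 4 + 3 + 3 + 1 + 0 − 0 = 362
656 − 362 = 294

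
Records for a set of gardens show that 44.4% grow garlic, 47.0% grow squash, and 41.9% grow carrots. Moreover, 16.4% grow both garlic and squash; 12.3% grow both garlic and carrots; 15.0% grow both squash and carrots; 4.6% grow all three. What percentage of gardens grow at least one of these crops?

Using inclusion–exclusion:
P(≥1) = 44.4 + 47.0 + 41.9 − 16.4 − 12.3 − 15.0 + 4.6 = 94.2%

94.2%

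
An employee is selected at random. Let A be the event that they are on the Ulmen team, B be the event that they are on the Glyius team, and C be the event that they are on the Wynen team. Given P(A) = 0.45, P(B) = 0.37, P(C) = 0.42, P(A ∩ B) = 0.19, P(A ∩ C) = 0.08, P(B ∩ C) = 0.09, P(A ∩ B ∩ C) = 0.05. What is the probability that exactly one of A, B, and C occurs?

0.67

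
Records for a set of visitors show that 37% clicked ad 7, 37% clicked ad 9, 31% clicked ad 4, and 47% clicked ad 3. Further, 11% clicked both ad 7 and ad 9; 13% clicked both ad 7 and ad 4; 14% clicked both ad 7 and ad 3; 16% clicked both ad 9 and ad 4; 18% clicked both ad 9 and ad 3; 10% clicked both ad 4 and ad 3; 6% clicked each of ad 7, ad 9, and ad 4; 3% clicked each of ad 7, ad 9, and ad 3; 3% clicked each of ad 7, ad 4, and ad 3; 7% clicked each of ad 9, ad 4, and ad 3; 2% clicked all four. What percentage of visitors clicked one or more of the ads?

87%

P(≥1) = 37 + 37 + 31 + 47 − 11 − 13 − 14 − 16 − 18 − 10 + 6 + 3 + 3 + 7 − 2 = 87%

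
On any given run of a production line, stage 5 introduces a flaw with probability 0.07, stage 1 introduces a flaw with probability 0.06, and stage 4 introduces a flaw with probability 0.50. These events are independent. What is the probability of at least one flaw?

0.5629

P(none) = (1 − 0.07) × (1 − 0.06) × (1 − 0.50) = 0.93 × 0.94 × 0.50 = 0.4371
P(at least one) = 1 − 0.4371 = 0.5629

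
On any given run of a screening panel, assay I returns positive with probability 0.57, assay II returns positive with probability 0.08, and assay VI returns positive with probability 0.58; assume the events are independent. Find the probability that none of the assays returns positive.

P(none) = (1 − 0.57) × (1 − 0.08) × (1 − 0.58) = 0.43 × 0.92 × 0.42 = 0.166152

0.166152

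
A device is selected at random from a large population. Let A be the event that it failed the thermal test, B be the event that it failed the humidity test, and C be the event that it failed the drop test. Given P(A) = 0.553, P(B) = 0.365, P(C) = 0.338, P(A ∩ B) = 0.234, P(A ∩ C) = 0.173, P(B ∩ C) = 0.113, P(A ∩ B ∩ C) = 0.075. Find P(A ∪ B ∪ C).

By inclusion–exclusion:
P(A ∪ B ∪ C) = 0.553 + 0.365 + 0.338 − 0.234 − 0.173 − 0.113 + 0.075 = 0.811

0.811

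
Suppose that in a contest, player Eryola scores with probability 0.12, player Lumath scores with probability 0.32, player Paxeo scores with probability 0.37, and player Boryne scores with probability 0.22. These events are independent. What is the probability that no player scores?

0.29405376

P(none) = (1 − 0.12) × (1 − 0.32) × (1 − 0.37) × (1 − 0.22) = 0.88 × 0.68 × 0.63 × 0.78 = 0.29405376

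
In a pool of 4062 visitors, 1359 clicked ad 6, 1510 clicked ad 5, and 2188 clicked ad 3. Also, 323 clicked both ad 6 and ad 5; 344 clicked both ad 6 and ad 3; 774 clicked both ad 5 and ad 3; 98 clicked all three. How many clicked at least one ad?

3714

|union| = 1359 + 1510 + 2188 − 323 − 344 − 774 + 98 = 3714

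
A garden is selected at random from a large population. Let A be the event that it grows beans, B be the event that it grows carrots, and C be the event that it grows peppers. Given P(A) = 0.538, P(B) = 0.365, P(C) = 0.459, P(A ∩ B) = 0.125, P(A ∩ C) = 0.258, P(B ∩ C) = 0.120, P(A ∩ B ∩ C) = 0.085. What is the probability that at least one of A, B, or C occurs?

0.944

Inclusion–exclusion gives
P(A ∪ B ∪ C) = 0.538 + 0.365 + 0.459 − 0.125 − 0.258 − 0.120 + 0.085 = 0.944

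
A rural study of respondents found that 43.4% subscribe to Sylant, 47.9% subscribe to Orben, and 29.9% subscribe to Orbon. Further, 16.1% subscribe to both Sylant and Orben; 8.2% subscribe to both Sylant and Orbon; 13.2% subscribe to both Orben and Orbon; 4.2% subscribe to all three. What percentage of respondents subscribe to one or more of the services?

By inclusion-exclusion,
P(at least one) = 43.4 + 47.9 + 29.9 − 16.1 − 8.2 − 13.2 + 4.2 = 87.9%

87.9%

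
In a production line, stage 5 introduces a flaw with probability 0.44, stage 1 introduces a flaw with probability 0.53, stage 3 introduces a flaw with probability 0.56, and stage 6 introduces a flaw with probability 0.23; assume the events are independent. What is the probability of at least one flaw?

0.91082784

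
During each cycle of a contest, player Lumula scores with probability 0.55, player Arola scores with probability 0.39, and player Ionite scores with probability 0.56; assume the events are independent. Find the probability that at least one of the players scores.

Since the events are independent, P(none) is the product of the individual non-occurrence probabilities.
P(none) = (1 − 0.55) × (1 − 0.39) × (1 − 0.56) = 0.45 × 0.61 × 0.44 = 0.12078
P(at least one) = 1 − 0.12078 = 0.87922

0.87922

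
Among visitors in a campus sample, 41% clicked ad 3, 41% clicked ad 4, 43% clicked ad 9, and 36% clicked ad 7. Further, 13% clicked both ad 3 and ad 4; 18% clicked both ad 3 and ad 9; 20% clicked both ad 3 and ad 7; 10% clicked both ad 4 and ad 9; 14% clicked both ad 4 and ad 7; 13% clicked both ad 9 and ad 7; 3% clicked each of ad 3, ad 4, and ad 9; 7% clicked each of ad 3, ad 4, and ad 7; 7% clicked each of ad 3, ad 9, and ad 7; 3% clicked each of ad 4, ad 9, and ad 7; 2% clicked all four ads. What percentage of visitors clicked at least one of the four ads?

91%

By inclusion-exclusion,
P(≥1) = 41 + 41 + 43 + 36 − 13 − 18 − 20 − 10 − 14 − 13 + 3 + 7 + 7 + 3 − 2 = 91%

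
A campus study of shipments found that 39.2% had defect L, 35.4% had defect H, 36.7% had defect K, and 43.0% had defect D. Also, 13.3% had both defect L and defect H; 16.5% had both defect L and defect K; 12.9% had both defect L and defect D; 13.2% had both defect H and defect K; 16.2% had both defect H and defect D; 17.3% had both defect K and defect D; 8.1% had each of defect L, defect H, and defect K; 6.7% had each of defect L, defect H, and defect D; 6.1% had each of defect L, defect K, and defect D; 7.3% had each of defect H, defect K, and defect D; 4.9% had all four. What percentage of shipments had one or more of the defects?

Inclusion–exclusion gives
P(union) = 39.2 + 35.4 + 36.7 + 43.0 − 13.3 − 16.5 − 12.9 − 13.2 − 16.2 − 17.3 + 8.1 + 6.7 + 6.1 + 7.3 − 4.9 = 88.2%

88.2%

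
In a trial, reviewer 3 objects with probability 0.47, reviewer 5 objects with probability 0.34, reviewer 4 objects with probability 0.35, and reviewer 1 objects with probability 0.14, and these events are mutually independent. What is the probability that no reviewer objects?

0.1955382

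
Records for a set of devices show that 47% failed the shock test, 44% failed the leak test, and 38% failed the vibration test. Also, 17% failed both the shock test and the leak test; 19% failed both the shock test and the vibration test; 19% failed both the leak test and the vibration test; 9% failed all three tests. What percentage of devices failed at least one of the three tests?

P(≥1) = 47 + 44 + 38 − 17 − 19 − 19 + 9 = 83%

83%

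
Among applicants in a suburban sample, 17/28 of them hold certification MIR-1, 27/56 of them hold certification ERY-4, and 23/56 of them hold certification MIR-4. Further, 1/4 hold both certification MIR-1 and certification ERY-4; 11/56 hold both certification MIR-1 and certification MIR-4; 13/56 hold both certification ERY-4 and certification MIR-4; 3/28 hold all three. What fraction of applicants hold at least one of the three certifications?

Inclusion–exclusion gives
P(union) = 17/28 + 27/56 + 23/56 − 1/4 − 11/56 − 13/56 + 3/28 = 13/14

13/14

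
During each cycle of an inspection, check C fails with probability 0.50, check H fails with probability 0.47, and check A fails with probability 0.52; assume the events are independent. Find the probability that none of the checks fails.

P(none) = (1 − 0.50) × (1 − 0.47) × (1 − 0.52) = 0.50 × 0.53 × 0.48 = 0.1272

0.1272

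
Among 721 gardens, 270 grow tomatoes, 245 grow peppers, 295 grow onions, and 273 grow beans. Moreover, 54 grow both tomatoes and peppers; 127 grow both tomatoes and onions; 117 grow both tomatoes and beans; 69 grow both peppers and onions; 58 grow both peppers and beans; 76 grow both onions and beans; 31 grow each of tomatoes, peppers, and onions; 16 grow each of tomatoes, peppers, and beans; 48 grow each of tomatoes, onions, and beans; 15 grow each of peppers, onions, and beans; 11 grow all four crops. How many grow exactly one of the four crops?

Using the inclusion–exclusion count for exactly one event:
N(exactly one) = 270 + 245 + 295 + 273 − 2·54 − 2·127 − 2·117 − 2·69 − 2·58 − 2·76 + 3·31 + 3·16 + 3·48 + 3·15 − 4·11 = 367

367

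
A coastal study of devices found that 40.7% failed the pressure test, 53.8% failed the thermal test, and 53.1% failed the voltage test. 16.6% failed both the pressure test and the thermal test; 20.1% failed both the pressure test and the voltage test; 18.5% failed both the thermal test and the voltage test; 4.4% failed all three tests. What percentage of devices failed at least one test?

96.8%

Using inclusion–exclusion:
P(union) = 40.7 + 53.8 + 53.1 − 16.6 − 20.1 − 18.5 + 4.4 = 96.8%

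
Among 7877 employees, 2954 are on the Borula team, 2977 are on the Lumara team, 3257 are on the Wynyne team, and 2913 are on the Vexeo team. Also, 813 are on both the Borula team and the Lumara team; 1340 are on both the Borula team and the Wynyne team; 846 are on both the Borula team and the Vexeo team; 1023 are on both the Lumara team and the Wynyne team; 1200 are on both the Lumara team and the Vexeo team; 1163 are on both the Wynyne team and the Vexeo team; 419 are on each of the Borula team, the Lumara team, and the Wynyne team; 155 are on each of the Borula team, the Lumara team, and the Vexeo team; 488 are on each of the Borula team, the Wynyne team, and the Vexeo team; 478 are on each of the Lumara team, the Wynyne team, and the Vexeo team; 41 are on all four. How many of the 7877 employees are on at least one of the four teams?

Apply inclusion-exclusion:
N(≥1) = 2954 + 2977 + 3257 + 2913 − 813 − 1340 − 846 − 1023 − 1200 − 1163 + 419 + 155 + 488 + 478 − 41 = 7215

7215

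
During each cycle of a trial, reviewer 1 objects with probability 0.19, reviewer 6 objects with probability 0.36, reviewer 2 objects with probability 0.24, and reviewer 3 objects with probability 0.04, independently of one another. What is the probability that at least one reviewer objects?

0.62177536

Since the events are independent, P(none) is the product of the individual non-occurrence probabilities.
P(none) = (1 − 0.19) × (1 − 0.36) × (1 − 0.24) × (1 − 0.04) = 0.81 × 0.64 × 0.76 × 0.96 = 0.37822464
P(at least one) = 1 − 0.37822464 = 0.62177536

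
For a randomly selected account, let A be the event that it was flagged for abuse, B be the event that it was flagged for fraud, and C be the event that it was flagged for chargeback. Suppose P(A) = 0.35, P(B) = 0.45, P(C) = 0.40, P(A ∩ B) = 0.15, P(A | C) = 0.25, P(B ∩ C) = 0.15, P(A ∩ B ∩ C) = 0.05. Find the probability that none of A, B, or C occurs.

0.15

P(A ∩ C) = P(C)·P(A|C) = 0.40 × 0.25 = 0.10
P(A ∪ B ∪ C) = 0.35 + 0.45 + 0.40 − 0.15 − 0.10 − 0.15 + 0.05 = 0.85
P(none) = 1 − 0.85 = 0.15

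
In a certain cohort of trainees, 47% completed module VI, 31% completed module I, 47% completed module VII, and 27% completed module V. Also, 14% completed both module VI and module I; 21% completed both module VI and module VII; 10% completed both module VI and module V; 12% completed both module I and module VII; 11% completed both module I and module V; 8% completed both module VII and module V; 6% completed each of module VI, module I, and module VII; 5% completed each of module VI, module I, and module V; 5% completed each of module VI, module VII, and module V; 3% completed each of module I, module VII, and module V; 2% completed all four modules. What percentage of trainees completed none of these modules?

By inclusion–exclusion:
P(≥1) = 47 + 31 + 47 + 27 − 14 − 21 − 10 − 12 − 11 − 8 + 6 + 5 + 5 + 3 − 2 = 93%
P(none) = 100% − 93% = 7%

7%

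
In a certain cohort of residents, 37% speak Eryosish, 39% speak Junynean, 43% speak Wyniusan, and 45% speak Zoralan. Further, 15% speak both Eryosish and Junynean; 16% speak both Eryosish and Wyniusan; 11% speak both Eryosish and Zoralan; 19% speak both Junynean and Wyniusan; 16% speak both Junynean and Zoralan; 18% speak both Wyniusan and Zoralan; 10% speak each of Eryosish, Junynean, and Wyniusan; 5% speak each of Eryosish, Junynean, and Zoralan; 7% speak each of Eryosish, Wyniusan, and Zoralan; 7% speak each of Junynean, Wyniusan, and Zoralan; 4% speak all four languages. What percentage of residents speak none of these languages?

By inclusion–exclusion:
P(at least one) = 37 + 39 + 43 + 45 − 15 − 16 − 11 − 19 − 16 − 18 + 10 + 5 + 7 + 7 − 4 = 94%
P(none) = 100% − 94% = 6%

6%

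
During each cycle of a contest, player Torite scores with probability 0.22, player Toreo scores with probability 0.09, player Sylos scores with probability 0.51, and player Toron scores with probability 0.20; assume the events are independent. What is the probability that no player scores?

Since the events are independent, P(none) is the product of the individual non-occurrence probabilities.
P(none) = (1 − 0.22) × (1 − 0.09) × (1 − 0.51) × (1 − 0.20) = 0.78 × 0.91 × 0.49 × 0.80 = 0.2782416

0.2782416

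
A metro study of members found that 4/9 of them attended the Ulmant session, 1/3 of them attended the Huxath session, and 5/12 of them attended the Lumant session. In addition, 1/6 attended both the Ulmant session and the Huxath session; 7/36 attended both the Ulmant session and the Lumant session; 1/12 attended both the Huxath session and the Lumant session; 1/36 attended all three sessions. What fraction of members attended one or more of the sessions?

7/9

By inclusion–exclusion:
P(≥1) = 4/9 + 1/3 + 5/12 − 1/6 − 7/36 − 1/12 + 1/36 = 7/9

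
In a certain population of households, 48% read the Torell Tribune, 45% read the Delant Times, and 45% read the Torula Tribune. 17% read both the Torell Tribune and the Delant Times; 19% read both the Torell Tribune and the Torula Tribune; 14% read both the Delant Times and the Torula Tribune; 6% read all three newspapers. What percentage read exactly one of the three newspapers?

By inclusion–exclusion (exactly-one form):
P(exactly one) = 48 + 45 + 45 − 2·17 − 2·19 − 2·14 + 3·6 = 56%

56%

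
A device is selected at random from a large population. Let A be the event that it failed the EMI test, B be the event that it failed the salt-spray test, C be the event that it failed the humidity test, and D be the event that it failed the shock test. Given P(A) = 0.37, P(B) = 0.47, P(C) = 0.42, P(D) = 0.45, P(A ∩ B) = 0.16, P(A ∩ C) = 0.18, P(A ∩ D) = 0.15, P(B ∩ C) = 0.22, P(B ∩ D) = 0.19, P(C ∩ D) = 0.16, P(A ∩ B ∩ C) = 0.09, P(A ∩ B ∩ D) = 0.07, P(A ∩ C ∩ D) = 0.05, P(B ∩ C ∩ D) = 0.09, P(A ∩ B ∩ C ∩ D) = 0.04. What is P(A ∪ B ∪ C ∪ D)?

0.91

P(A ∪ B ∪ C ∪ D) = 0.37 + 0.47 + 0.42 + 0.45 − 0.16 − 0.18 − 0.15 − 0.22 − 0.19 − 0.16 + 0.09 + 0.07 + 0.05 + 0.09 − 0.04 = 0.91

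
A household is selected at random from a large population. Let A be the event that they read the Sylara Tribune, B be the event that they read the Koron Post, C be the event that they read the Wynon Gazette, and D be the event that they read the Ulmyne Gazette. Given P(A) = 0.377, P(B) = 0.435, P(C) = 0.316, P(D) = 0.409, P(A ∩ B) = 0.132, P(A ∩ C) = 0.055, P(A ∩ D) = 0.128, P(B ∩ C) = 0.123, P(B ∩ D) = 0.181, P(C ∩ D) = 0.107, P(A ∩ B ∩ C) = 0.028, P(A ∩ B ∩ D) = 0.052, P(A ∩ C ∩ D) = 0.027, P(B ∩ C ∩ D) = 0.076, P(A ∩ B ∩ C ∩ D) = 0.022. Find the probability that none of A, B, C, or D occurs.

0.028

Apply inclusion-exclusion:
P(A ∪ B ∪ C ∪ D) = 0.377 + 0.435 + 0.316 + 0.409 − 0.132 − 0.055 − 0.128 − 0.123 − 0.181 − 0.107 + 0.028 + 0.052 + 0.027 + 0.076 − 0.022 = 0.972
P(none) = 1 − 0.972 = 0.028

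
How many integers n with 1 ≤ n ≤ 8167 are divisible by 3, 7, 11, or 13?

4251

Inclusion–exclusion gives
⌊8167/3⌋ + ⌊8167/7⌋ + ⌊8167/11⌋ + ⌊8167/13⌋ − ⌊8167/21⌋ − ⌊8167/33⌋ − ⌊8167/39⌋ − ⌊8167/77⌋ − ⌊8167/91⌋ − ⌊8167/143⌋ + ⌊8167/231⌋ + ⌊8167/273⌋ + ⌊8167/429⌋ + ⌊8167/1001⌋ − ⌊8167/3003⌋ = 2722 + 1166 + 742 + 628 − 388 − 247 − 209 − 106 − 89 − 57 + 35 + 29 + 19 + 8 − 2 = 4251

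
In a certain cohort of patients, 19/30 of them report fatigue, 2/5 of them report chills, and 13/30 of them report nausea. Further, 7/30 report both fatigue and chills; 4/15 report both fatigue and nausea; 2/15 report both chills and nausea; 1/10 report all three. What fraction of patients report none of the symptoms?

1/15

P(union) = 19/30 + 2/5 + 13/30 − 7/30 − 4/15 − 2/15 + 1/10 = 14/15
P(none) = 1 − 14/15 = 1/15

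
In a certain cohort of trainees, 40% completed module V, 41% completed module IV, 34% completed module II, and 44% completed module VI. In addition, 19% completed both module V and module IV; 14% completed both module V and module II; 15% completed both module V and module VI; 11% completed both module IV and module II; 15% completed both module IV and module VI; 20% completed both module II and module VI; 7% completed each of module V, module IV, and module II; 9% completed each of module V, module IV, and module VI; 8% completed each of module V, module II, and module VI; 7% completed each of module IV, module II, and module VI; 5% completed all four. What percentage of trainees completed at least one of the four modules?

91%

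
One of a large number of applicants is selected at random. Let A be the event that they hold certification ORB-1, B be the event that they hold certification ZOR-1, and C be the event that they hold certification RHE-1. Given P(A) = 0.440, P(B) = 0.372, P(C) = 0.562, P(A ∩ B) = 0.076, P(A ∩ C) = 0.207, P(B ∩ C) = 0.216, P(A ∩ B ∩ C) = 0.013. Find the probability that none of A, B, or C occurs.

By inclusion-exclusion,
P(A ∪ B ∪ C) = 0.440 + 0.372 + 0.562 − 0.076 − 0.207 − 0.216 + 0.013 = 0.888
P(none) = 1 − 0.888 = 0.112

0.112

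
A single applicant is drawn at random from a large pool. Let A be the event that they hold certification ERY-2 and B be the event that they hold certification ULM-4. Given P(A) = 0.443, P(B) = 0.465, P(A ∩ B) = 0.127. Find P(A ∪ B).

0.781

By inclusion–exclusion:
P(A ∪ B) = 0.443 + 0.465 − 0.127 = 0.781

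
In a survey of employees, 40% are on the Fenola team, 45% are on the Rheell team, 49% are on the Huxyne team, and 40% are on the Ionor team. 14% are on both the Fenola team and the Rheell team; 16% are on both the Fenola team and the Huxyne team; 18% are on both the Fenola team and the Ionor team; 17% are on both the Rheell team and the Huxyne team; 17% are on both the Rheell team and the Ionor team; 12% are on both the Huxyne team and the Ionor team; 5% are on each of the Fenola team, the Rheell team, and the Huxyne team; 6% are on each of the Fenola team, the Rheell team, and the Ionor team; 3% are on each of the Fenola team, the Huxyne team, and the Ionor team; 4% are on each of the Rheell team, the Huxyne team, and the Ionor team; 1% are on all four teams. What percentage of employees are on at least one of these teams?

P(≥1) = 40 + 45 + 49 + 40 − 14 − 16 − 18 − 17 − 17 − 12 + 5 + 6 + 3 + 4 − 1 = 97%

97%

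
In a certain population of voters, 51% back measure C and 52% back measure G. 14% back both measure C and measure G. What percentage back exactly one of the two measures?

P(exactly one) = 51 + 52 − 2·14 = 75%

75%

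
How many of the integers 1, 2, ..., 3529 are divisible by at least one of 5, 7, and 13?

705 + 504 + 271 − 100 − 54 − 38 + 7 = 1295

1295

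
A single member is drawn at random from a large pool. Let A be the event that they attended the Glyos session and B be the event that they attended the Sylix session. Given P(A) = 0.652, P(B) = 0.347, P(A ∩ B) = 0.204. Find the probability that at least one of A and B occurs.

0.795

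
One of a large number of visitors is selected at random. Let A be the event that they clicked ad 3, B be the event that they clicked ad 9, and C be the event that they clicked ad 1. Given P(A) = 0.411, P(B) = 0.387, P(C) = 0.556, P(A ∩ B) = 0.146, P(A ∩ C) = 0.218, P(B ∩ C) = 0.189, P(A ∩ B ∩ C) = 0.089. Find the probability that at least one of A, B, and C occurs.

0.890

P(A ∪ B ∪ C) = 0.411 + 0.387 + 0.556 − 0.146 − 0.218 − 0.189 + 0.089 = 0.890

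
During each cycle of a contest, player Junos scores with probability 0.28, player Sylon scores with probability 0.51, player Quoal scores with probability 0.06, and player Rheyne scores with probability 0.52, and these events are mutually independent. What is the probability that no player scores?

0.15918336

Since the events are independent, P(none) is the product of the individual non-occurrence probabilities.
P(none) = (1 − 0.28) × (1 − 0.51) × (1 − 0.06) × (1 − 0.52) = 0.72 × 0.49 × 0.94 × 0.48 = 0.15918336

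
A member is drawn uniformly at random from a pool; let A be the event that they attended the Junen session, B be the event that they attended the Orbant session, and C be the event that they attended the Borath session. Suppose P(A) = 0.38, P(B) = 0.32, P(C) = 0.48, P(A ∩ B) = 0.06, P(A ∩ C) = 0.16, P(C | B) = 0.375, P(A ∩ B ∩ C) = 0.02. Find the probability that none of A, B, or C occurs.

P(B ∩ C) = P(B)·P(C|B) = 0.32 × 0.375 = 0.12
Using inclusion–exclusion:
P(A ∪ B ∪ C) = 0.38 + 0.32 + 0.48 − 0.06 − 0.16 − 0.12 + 0.02 = 0.86
P(none) = 1 − 0.86 = 0.14

0.14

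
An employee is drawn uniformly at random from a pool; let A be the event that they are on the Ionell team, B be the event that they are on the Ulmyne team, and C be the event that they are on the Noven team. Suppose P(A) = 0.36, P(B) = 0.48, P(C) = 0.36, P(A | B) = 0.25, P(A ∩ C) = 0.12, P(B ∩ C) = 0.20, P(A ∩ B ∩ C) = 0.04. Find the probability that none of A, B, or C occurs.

P(A ∩ B) = P(B)·P(A|B) = 0.48 × 0.25 = 0.12
P(A ∪ B ∪ C) = 0.36 + 0.48 + 0.36 − 0.12 − 0.12 − 0.20 + 0.04 = 0.80
P(none) = 1 − 0.80 = 0.20

0.20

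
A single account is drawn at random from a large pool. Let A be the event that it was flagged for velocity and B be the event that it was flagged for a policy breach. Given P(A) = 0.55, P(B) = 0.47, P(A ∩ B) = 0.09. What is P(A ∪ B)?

0.93

P(A ∪ B) = 0.55 + 0.47 − 0.09 = 0.93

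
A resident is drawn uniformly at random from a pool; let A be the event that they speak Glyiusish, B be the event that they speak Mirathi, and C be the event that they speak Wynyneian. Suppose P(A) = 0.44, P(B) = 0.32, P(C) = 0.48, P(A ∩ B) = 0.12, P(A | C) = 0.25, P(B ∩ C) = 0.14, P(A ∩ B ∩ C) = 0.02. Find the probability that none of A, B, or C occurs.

P(A ∩ C) = P(C)·P(A|C) = 0.48 × 0.25 = 0.12
Using inclusion–exclusion:
P(A ∪ B ∪ C) = 0.44 + 0.32 + 0.48 − 0.12 − 0.12 − 0.14 + 0.02 = 0.88
P(none) = 1 − 0.88 = 0.12

0.12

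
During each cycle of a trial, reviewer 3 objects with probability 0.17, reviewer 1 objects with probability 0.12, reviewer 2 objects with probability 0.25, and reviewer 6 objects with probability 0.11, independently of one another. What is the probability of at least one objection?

0.512458

P(none) = (1 − 0.17) × (1 − 0.12) × (1 − 0.25) × (1 − 0.11) = 0.83 × 0.88 × 0.75 × 0.89 = 0.487542
P(at least one) = 1 − 0.487542 = 0.512458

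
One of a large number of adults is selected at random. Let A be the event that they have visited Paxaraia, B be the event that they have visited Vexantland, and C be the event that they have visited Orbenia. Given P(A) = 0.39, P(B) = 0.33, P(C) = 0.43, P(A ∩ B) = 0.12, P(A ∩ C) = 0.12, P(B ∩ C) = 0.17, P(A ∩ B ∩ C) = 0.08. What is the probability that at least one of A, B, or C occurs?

Apply inclusion-exclusion:
P(A ∪ B ∪ C) = 0.39 + 0.33 + 0.43 − 0.12 − 0.12 − 0.17 + 0.08 = 0.82

0.82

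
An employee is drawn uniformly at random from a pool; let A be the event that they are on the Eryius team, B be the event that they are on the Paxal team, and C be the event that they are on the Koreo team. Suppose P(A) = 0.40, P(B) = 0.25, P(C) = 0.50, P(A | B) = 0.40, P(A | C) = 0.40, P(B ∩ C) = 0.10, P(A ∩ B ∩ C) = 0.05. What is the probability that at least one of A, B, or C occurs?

0.80

P(A ∩ B) = P(B)·P(A|B) = 0.25 × 0.40 = 0.10
P(A ∩ C) = P(C)·P(A|C) = 0.50 × 0.40 = 0.20
P(A ∪ B ∪ C) = 0.40 + 0.25 + 0.50 − 0.10 − 0.20 − 0.10 + 0.05 = 0.80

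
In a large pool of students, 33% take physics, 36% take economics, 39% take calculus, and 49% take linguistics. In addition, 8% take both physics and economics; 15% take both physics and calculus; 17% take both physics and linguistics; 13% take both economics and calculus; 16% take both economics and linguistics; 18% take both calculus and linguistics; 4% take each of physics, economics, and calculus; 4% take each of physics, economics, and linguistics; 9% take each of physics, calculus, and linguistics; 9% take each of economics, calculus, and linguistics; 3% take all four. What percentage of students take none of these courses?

P(≥1) = 33 + 36 + 39 + 49 − 8 − 15 − 17 − 13 − 16 − 18 + 4 + 4 + 9 + 9 − 3 = 93%
P(none) = 100% − 93% = 7%

7%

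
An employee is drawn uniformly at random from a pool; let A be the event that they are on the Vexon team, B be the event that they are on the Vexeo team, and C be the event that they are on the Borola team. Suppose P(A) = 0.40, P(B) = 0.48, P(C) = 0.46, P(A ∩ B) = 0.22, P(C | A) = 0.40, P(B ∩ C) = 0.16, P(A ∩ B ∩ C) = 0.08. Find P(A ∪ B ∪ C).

P(A ∩ C) = P(A)·P(C|A) = 0.40 × 0.40 = 0.16
P(A ∪ B ∪ C) = 0.40 + 0.48 + 0.46 − 0.22 − 0.16 − 0.16 + 0.08 = 0.88

0.88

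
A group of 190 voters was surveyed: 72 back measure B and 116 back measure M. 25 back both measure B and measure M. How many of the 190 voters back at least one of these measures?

163

Inclusion–exclusion gives
N(≥1) = 72 + 116 − 25 = 163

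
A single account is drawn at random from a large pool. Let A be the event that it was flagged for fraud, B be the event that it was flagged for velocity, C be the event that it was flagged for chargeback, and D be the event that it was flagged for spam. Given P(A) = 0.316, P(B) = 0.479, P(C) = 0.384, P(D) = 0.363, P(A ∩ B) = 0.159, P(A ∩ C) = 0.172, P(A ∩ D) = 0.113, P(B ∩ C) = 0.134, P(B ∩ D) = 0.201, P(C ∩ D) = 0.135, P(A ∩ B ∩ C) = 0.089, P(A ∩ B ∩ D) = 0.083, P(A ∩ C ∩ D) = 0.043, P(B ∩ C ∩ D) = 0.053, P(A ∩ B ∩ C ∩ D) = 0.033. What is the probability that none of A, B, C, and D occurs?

0.137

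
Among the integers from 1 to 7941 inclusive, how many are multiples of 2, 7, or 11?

4846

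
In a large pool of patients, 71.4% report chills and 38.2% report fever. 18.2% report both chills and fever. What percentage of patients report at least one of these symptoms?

91.4%

Using inclusion–exclusion:
P(at least one) = 71.4 + 38.2 − 18.2 = 91.4%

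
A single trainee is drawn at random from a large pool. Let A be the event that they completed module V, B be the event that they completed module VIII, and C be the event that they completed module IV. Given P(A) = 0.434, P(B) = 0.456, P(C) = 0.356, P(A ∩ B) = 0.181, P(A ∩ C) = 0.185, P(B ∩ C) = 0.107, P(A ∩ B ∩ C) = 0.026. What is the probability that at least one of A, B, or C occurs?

Inclusion–exclusion gives
P(A ∪ B ∪ C) = 0.434 + 0.456 + 0.356 − 0.181 − 0.185 − 0.107 + 0.026 = 0.799

0.799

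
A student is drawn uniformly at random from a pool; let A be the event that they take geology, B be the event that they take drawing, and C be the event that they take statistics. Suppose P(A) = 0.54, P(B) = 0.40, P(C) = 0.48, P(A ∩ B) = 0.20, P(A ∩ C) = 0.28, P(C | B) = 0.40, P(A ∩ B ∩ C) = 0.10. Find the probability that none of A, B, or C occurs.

P(B ∩ C) = P(B)·P(C|B) = 0.40 × 0.40 = 0.16
P(A ∪ B ∪ C) = 0.54 + 0.40 + 0.48 − 0.20 − 0.28 − 0.16 + 0.10 = 0.88
P(none) = 1 − 0.88 = 0.12

0.12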